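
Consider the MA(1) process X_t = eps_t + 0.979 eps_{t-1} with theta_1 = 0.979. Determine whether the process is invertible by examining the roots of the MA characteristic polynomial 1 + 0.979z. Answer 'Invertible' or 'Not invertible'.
\text{Invertible}

The MA(q) characteristic polynomial is P(z) = 1 + 0.979z.
Invertibility requires all roots to lie outside the unit circle, i.e. |z| > 1 for every root.
This is linear in z: 1 + (0.979) z = 0  =>  z = -1/(0.979) = -1.02145,  |z| = 1.02145.
Moduli of all roots: 1.0215.
All moduli strictly greater than 1? Yes.
Verdict: Invertible.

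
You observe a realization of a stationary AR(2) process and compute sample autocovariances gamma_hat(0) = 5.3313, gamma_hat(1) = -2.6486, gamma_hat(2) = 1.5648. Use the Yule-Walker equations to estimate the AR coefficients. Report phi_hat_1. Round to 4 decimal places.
\hat\phi_{1} = -0.4660

The Yule-Walker equations for an AR(p) process read, in matrix form,
  Gamma_p phi = r_p,   with   (Gamma_p)_{ij} = gamma(|i - j|),
                       (r_p)_i = gamma(i),   i,j = 1..p.
Substitute the sample gammas (Toeplitz matrix and right-hand side of size 2):
  Gamma_p = [[5.3313, -2.6486], [-2.6486, 5.3313]]
  r_p     = [-2.6486, 1.5648]
Written out:
  5.3313 phi_1 - 2.6486 phi_2 = -2.6486
  -2.6486 phi_1 + 5.3313 phi_2 = 1.5648
Solve by Cramer's rule:
  det = gamma(0)^2 - gamma(1)^2 = (5.3313)^2 - (-2.6486)^2 = 28.42275969 - 7.01508196 = 21.40767773
  phi_hat_1 = [gamma(1) gamma(0) - gamma(1) gamma(2)] / det = [(-2.6486)(5.3313) - (-2.6486)(1.5648)] / 21.40767773 = -9.9759519 / 21.40767773 = -0.466
  phi_hat_2 = [gamma(0) gamma(2) - gamma(1)^2] / det = [(5.3313)(1.5648) - (-2.6486)^2] / 21.40767773 = 1.32733628 / 21.40767773 = 0.062
So phi_hat = [-0.4660, 0.0620].
Therefore phi_hat_1 = -0.4660.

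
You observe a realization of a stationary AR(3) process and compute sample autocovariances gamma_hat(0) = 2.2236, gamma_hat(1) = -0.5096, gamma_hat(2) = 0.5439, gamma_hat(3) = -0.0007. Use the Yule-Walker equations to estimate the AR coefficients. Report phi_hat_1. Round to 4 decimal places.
\hat\phi_{1} = -0.2030

The Yule-Walker equations for an AR(p) process read, in matrix form,
  Gamma_p phi = r_p,   with   (Gamma_p)_{ij} = gamma(|i - j|),
                       (r_p)_i = gamma(i),   i,j = 1..p.
Substitute the sample gammas (Toeplitz matrix and right-hand side of size 3):
  Gamma_p = [[2.2236, -0.5096, 0.5439], [-0.5096, 2.2236, -0.5096], [0.5439, -0.5096, 2.2236]]
  r_p     = [-0.5096, 0.5439, -0.0007]
Written out (R1..R3):
  (R1) 2.2236 phi_1 - 0.5096 phi_2 + 0.5439 phi_3 = -0.5096
  (R2) -0.5096 phi_1 + 2.2236 phi_2 - 0.5096 phi_3 = 0.5439
  (R3) 0.5439 phi_1 - 0.5096 phi_2 + 2.2236 phi_3 = -0.0007
Gaussian elimination:
  R2 <- R2 - (-0.5096/2.2236) R1 = R2 - (-0.229178) R1:  2.106811 phi_2 - 0.38495 phi_3 = 0.427111
  R3 <- R3 - (0.5439/2.2236) R1 = R3 - (0.244603) R1:  -0.38495 phi_2 + 2.09056 phi_3 = 0.12395
  R3 <- R3 - (-0.38495/2.106811) R2 = R3 - (-0.182717) R2:  2.020223 phi_3 = 0.20199
Back-substitution:
  phi_hat_3 = 0.20199 / 2.020223 = 0.099984
  phi_hat_2 = (0.427111 - (-0.38495)(0.099984)) / 2.106811 = 0.220997
  phi_hat_1 = (-0.5096 - (-0.5096)(0.220997) - (0.5439)(0.099984)) / 2.2236 = -0.202987
So phi_hat = [-0.2030, 0.2210, 0.1000].
Therefore phi_hat_1 = -0.2030.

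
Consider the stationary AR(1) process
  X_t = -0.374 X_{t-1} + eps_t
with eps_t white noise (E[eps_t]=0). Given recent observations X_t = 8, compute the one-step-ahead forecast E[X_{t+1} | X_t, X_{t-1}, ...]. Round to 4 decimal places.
E[X_{t+1} \mid \mathcal F_t] = -2.9920

For an AR(p) model X_t = c + sum_i phi_i X_{t-i} + eps_t, the
one-step-ahead conditional mean is
  E[X_{t+1} | X_t, ...] = c + sum_i phi_i X_{t+1-i}.
Substitute known values:
  E[X_{t+1} | ...] = (-0.374) * (8)
                   = -2.9920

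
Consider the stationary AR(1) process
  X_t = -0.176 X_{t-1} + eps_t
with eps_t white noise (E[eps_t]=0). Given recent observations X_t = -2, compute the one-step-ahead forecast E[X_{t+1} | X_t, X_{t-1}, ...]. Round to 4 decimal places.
E[X_{t+1} \mid \mathcal F_t] = 0.3520

For an AR(p) model X_t = c + sum_i phi_i X_{t-i} + eps_t, the
one-step-ahead conditional mean is
  E[X_{t+1} | X_t, ...] = c + sum_i phi_i X_{t+1-i}.
Substitute known values:
  E[X_{t+1} | ...] = (-0.176) * (-2)
                   = 0.3520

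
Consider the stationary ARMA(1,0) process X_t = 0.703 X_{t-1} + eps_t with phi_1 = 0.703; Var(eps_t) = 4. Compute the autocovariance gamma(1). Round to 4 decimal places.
\gamma(1) = 5.5596

Multiply the model equation by X_{t-k} and take expectations. With theta_0 = psi_0 = 1 and psi_j the MA(infinity) weights, this gives
  gamma(k) - sum_i phi_i gamma(k-i) = c_k,
  c_k = sigma^2 * sum_{j=k..q} theta_j psi_{j-k}   (c_k = 0 for k > q),
using gamma(-m) = gamma(m).
Pure AR (q = 0): c_0 = sigma^2 = 4, c_k = 0 for k >= 1.
Equations for k = 0 and k = 1 (AR order 1):
  gamma(0) = phi_1 gamma(1) + c_0
  gamma(1) = phi_1 gamma(0) + c_1
Substituting the second into the first: gamma(0) (1 - phi_1^2) = c_0 + phi_1 c_1, so
  gamma(0) = c_0 / (1 - phi_1^2) = 4 / (1 - (0.703)^2) = 4 / 0.505791 = 7.908405.
  gamma(1) = phi_1 gamma(0) = (0.703)(7.908405) = 5.559609.
Therefore gamma(1) = 5.5596 (to 4 decimal places).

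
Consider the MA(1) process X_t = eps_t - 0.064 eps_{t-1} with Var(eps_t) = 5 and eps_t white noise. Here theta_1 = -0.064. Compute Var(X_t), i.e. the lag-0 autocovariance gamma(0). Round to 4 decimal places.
\gamma(0) = 5.0205

For an MA(q) process X_t = eps_t + sum_i theta_i eps_{t-i} with
Var(eps_t) = sigma^2, the variance is
  gamma(0) = sigma^2 * (1 + sum_i theta_i^2).
  sum_i theta_i^2 = (-0.064)^2 = 0.004096.
  gamma(0) = 5 * (1 + 0.004096) = 5 * 1.004096 = 5.02048, which rounds to 5.0205.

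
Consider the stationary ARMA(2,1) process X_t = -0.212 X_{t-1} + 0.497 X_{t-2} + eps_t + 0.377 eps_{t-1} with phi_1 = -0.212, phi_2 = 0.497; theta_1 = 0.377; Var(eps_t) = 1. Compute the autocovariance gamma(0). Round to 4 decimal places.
\gamma(0) = 1.3312

Multiply the model equation by X_{t-k} and take expectations. With theta_0 = psi_0 = 1 and psi_j the MA(infinity) weights, this gives
  gamma(k) - sum_i phi_i gamma(k-i) = c_k,
  c_k = sigma^2 * sum_{j=k..q} theta_j psi_{j-k}   (c_k = 0 for k > q),
using gamma(-m) = gamma(m).
psi-weights needed (psi_j = theta_j + sum_i phi_i psi_{j-i}):
  psi_1 = theta_1 + phi_1 = 0.377 + (-0.212) = 0.165
Right-hand sides:
  c_0 = sigma^2 (1 + theta_1 psi_1) = 1 * (1 + (0.377)(0.165)) = 1 * 1.062205 = 1.062205
  c_1 = sigma^2 theta_1 = 1 * (0.377) = 0.377
  c_2 = 0
Equations for k = 0, 1, 2 (AR order 2, c_2 = 0):
  (E0) gamma(0) = phi_1 gamma(1) + phi_2 gamma(2) + c_0
  (E1) gamma(1) = phi_1 gamma(0) + phi_2 gamma(1) + c_1
  (E2) gamma(2) = phi_1 gamma(1) + phi_2 gamma(0)
From (E1): gamma(1) = A gamma(0) + B with
  A = phi_1 / (1 - phi_2) = -0.212 / 0.503 = -0.421471,   B = c_1 / (1 - phi_2) = 0.377 / 0.503 = 0.749503.
Insert (E2) into (E0): gamma(0) (1 - phi_2^2) = phi_1 (1 + phi_2) gamma(1) + c_0.
  phi_1 (1 + phi_2) = (-0.212)(1.497) = -0.317364,   1 - phi_2^2 = 0.752991.
Replace gamma(1) by A gamma(0) + B and collect gamma(0):
  gamma(0) [0.752991 - (-0.317364)(-0.421471)] = (-0.317364)(0.749503) + 1.062205
  gamma(0) * 0.619231 = 0.82434
  gamma(0) = 0.82434 / 0.619231 = 1.331231.
Therefore gamma(0) = 1.3312 (to 4 decimal places).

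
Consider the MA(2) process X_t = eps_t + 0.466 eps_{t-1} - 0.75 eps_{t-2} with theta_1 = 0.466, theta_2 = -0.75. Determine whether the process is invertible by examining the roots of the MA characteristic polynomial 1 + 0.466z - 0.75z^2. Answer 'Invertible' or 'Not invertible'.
\text{Not invertible}

The MA(q) characteristic polynomial is P(z) = 1 + 0.466z - 0.75z^2.
Invertibility requires all roots to lie outside the unit circle, i.e. |z| > 1 for every root.
Set 1 + (0.466) z + (-0.75) z^2 = 0, i.e. a z^2 + b z + c = 0 with a = -0.75, b = 0.466, c = 1.
Discriminant D = b^2 - 4ac = (0.466)^2 - 4*(-0.75)*1 = 0.217156 - (-3) = 3.217156.
D >= 0, so the roots are real: z = (-b +/- sqrt(D)) / (2a) = (-0.466 +/- 1.793643) / (-1.5).
  z_1 = (-0.466 + 1.793643) / (-1.5) = -0.8851,   |z_1| = 0.8851.
  z_2 = (-0.466 - 1.793643) / (-1.5) = 1.5064,   |z_2| = 1.5064.
Moduli of all roots: 0.8851, 1.5064.
All moduli strictly greater than 1? No.
Verdict: Not invertible.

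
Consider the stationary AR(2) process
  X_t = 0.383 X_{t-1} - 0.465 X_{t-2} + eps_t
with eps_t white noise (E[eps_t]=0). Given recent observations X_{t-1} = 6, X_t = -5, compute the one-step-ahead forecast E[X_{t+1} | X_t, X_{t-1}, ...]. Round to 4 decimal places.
E[X_{t+1} \mid \mathcal F_t] = -4.7050

For an AR(p) model X_t = c + sum_i phi_i X_{t-i} + eps_t, the
one-step-ahead conditional mean is
  E[X_{t+1} | X_t, ...] = c + sum_i phi_i X_{t+1-i}.
Substitute known values:
  E[X_{t+1} | ...] = (0.383) * (-5) + (-0.465) * (6)
                   = -4.7050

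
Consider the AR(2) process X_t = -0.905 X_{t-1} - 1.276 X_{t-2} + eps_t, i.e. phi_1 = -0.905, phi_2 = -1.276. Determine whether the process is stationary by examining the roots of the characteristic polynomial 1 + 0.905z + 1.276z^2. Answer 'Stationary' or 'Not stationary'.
\text{Not stationary}

The AR(p) characteristic polynomial is P(z) = 1 + 0.905z + 1.276z^2.
Stationarity requires all roots to lie outside the unit circle, i.e. |z| > 1 for every root.
Set 1 + (0.905) z + (1.276) z^2 = 0, i.e. a z^2 + b z + c = 0 with a = 1.276, b = 0.905, c = 1.
Discriminant D = b^2 - 4ac = (0.905)^2 - 4*(1.276)*1 = 0.819025 - (5.104) = -4.284975.
D < 0, so the roots are the complex-conjugate pair z = (-b +/- i sqrt(-D)) / (2a) = -0.3546 +/- 0.8111i.
For a conjugate pair |z|^2 = z * conj(z) = (product of roots) = c/a = 1/(1.276) = 0.783699, so |z| = sqrt(0.783699) = 0.8853 for both roots.
Moduli of all roots: 0.8853, 0.8853.
All moduli strictly greater than 1? No.
Verdict: Not stationary.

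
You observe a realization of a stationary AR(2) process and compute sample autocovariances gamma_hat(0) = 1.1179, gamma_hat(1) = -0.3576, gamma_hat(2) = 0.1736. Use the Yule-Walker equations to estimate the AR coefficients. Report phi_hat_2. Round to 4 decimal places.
\hat\phi_{2} = 0.0590

The Yule-Walker equations for an AR(p) process read, in matrix form,
  Gamma_p phi = r_p,   with   (Gamma_p)_{ij} = gamma(|i - j|),
                       (r_p)_i = gamma(i),   i,j = 1..p.
Substitute the sample gammas (Toeplitz matrix and right-hand side of size 2):
  Gamma_p = [[1.1179, -0.3576], [-0.3576, 1.1179]]
  r_p     = [-0.3576, 0.1736]
Written out:
  1.1179 phi_1 - 0.3576 phi_2 = -0.3576
  -0.3576 phi_1 + 1.1179 phi_2 = 0.1736
Solve by Cramer's rule:
  det = gamma(0)^2 - gamma(1)^2 = (1.1179)^2 - (-0.3576)^2 = 1.24970041 - 0.12787776 = 1.12182265
  phi_hat_1 = [gamma(1) gamma(0) - gamma(1) gamma(2)] / det = [(-0.3576)(1.1179) - (-0.3576)(0.1736)] / 1.12182265 = -0.33768168 / 1.12182265 = -0.301
  phi_hat_2 = [gamma(0) gamma(2) - gamma(1)^2] / det = [(1.1179)(0.1736) - (-0.3576)^2] / 1.12182265 = 0.06618968 / 1.12182265 = 0.059
So phi_hat = [-0.3010, 0.0590].
Therefore phi_hat_2 = 0.0590.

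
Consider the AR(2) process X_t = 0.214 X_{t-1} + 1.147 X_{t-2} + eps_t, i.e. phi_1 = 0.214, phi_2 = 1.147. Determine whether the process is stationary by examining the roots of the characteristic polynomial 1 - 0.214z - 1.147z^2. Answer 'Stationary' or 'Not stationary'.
\text{Not stationary}

The AR(p) characteristic polynomial is P(z) = 1 - 0.214z - 1.147z^2.
Stationarity requires all roots to lie outside the unit circle, i.e. |z| > 1 for every root.
Set 1 + (-0.214) z + (-1.147) z^2 = 0, i.e. a z^2 + b z + c = 0 with a = -1.147, b = -0.214, c = 1.
Discriminant D = b^2 - 4ac = (-0.214)^2 - 4*(-1.147)*1 = 0.045796 - (-4.588) = 4.633796.
D >= 0, so the roots are real: z = (-b +/- sqrt(D)) / (2a) = (0.214 +/- 2.152625) / (-2.294).
  z_1 = (0.214 + 2.152625) / (-2.294) = -1.0317,   |z_1| = 1.0317.
  z_2 = (0.214 - 2.152625) / (-2.294) = 0.8451,   |z_2| = 0.8451.
Moduli of all roots: 1.0317, 0.8451.
All moduli strictly greater than 1? No.
Verdict: Not stationary.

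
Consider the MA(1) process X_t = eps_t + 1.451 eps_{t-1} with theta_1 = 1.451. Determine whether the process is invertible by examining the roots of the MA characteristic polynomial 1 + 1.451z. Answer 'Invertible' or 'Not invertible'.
\text{Not invertible}

The MA(q) characteristic polynomial is P(z) = 1 + 1.451z.
Invertibility requires all roots to lie outside the unit circle, i.e. |z| > 1 for every root.
This is linear in z: 1 + (1.451) z = 0  =>  z = -1/(1.451) = -0.68918,  |z| = 0.68918.
Moduli of all roots: 0.6892.
All moduli strictly greater than 1? No.
Verdict: Not invertible.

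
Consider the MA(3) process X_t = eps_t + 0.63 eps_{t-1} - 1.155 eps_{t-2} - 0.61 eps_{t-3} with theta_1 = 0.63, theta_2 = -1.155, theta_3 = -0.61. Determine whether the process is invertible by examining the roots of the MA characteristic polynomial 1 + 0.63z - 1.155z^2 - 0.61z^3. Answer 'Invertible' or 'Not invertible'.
\text{Not invertible}

The MA(q) characteristic polynomial is P(z) = 1 + 0.63z - 1.155z^2 - 0.61z^3.
Invertibility requires all roots to lie outside the unit circle, i.e. |z| > 1 for every root.
Degree 3: look for a simple real root z0 first, then factor out (1 - z/z0) and solve the remaining quadratic.
Testing z0 = -2: P(-2) = 1 + (0.63)(-2) + (-1.155)(-2)^2 + (-0.61)(-2)^3
  = 1 + (-1.26) + (-4.62) + (4.88) = 0.  So z_0 = -2 is a root, |z_0| = 2.
Divide out the factor (1 + 0.5 z) = (1 - z/z0) (since 1/z0 = -0.5):
  P(z) = (1 + 0.5 z)(1 + (0.13) z + (-1.22) z^2)
  [check: z-coef 0.13 - (-0.5) = 0.63; z^2-coef -1.22 - (-0.5)(0.13) = -1.155; z^3-coef -(-0.5)(-1.22) = -0.61.]
Remaining roots from the quadratic factor 1 + (0.13) z + (-1.22) z^2:
  Set 1 + (0.13) z + (-1.22) z^2 = 0, i.e. a z^2 + b z + c = 0 with a = -1.22, b = 0.13, c = 1.
  Discriminant D = b^2 - 4ac = (0.13)^2 - 4*(-1.22)*1 = 0.0169 - (-4.88) = 4.8969.
  D >= 0, so the roots are real: z = (-b +/- sqrt(D)) / (2a) = (-0.13 +/- 2.212894) / (-2.44).
    z_1 = (-0.13 + 2.212894) / (-2.44) = -0.8536,   |z_1| = 0.8536.
    z_2 = (-0.13 - 2.212894) / (-2.44) = 0.9602,   |z_2| = 0.9602.
Moduli of all roots: 2.0000, 0.8536, 0.9602.
All moduli strictly greater than 1? No.
Verdict: Not invertible.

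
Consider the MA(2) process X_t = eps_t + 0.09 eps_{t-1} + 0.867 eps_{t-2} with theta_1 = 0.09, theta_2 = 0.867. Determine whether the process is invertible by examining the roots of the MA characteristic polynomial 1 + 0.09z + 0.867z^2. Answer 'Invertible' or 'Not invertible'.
\text{Invertible}

The MA(q) characteristic polynomial is P(z) = 1 + 0.09z + 0.867z^2.
Invertibility requires all roots to lie outside the unit circle, i.e. |z| > 1 for every root.
Set 1 + (0.09) z + (0.867) z^2 = 0, i.e. a z^2 + b z + c = 0 with a = 0.867, b = 0.09, c = 1.
Discriminant D = b^2 - 4ac = (0.09)^2 - 4*(0.867)*1 = 0.0081 - (3.468) = -3.4599.
D < 0, so the roots are the complex-conjugate pair z = (-b +/- i sqrt(-D)) / (2a) = -0.0519 +/- 1.0727i.
For a conjugate pair |z|^2 = z * conj(z) = (product of roots) = c/a = 1/(0.867) = 1.153403, so |z| = sqrt(1.153403) = 1.074 for both roots.
Moduli of all roots: 1.0740, 1.0740.
All moduli strictly greater than 1? Yes.
Verdict: Invertible.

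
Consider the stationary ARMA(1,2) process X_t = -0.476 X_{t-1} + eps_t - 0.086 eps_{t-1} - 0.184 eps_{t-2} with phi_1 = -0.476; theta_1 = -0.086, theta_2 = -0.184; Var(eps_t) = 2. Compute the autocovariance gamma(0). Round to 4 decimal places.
\gamma(0) = 2.6497

Multiply the model equation by X_{t-k} and take expectations. With theta_0 = psi_0 = 1 and psi_j the MA(infinity) weights, this gives
  gamma(k) - sum_i phi_i gamma(k-i) = c_k,
  c_k = sigma^2 * sum_{j=k..q} theta_j psi_{j-k}   (c_k = 0 for k > q),
using gamma(-m) = gamma(m).
psi-weights needed (psi_j = theta_j + sum_i phi_i psi_{j-i}):
  psi_1 = theta_1 + phi_1 = -0.086 + (-0.476) = -0.562
  psi_2 = theta_2 + phi_1 psi_1 = -0.184 + (-0.476)(-0.562) = 0.083512
Right-hand sides:
  c_0 = sigma^2 (1 + theta_1 psi_1 + theta_2 psi_2) = 2 * (1 + (-0.086)(-0.562) + (-0.184)(0.083512)) = 2 * 1.032966 = 2.065932
  c_1 = sigma^2 (theta_1 + theta_2 psi_1) = 2 * (-0.086 + (-0.184)(-0.562)) = 0.034816
  c_2 = sigma^2 theta_2 = 2 * (-0.184) = -0.368
Equations for k = 0 and k = 1 (AR order 1):
  gamma(0) = phi_1 gamma(1) + c_0
  gamma(1) = phi_1 gamma(0) + c_1
Substituting the second into the first: gamma(0) (1 - phi_1^2) = c_0 + phi_1 c_1, so
  gamma(0) = (c_0 + phi_1 c_1) / (1 - phi_1^2) = (2.065932 + (-0.476)(0.034816)) / (1 - (-0.476)^2) = 2.049359 / 0.773424 = 2.649723.
Therefore gamma(0) = 2.6497 (to 4 decimal places).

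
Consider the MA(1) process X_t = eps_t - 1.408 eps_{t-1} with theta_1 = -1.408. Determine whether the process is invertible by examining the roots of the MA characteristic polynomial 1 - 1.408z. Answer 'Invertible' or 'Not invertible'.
\text{Not invertible}

The MA(q) characteristic polynomial is P(z) = 1 - 1.408z.
Invertibility requires all roots to lie outside the unit circle, i.e. |z| > 1 for every root.
This is linear in z: 1 + (-1.408) z = 0  =>  z = -1/(-1.408) = 0.710227,  |z| = 0.710227.
Moduli of all roots: 0.7102.
All moduli strictly greater than 1? No.
Verdict: Not invertible.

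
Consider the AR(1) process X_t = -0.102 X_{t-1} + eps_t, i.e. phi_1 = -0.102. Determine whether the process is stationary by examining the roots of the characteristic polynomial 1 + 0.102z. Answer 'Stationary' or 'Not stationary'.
\text{Stationary}

The AR(p) characteristic polynomial is P(z) = 1 + 0.102z.
Stationarity requires all roots to lie outside the unit circle, i.e. |z| > 1 for every root.
This is linear in z: 1 + (0.102) z = 0  =>  z = -1/(0.102) = -9.803922,  |z| = 9.803922.
Moduli of all roots: 9.8039.
All moduli strictly greater than 1? Yes.
Verdict: Stationary.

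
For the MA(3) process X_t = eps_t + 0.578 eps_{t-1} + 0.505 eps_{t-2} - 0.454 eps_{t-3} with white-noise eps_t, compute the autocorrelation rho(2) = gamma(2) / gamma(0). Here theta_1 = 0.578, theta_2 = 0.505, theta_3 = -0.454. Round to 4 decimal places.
\rho(2) = 0.1351

For an MA(q) process with theta_0 = 1, the autocovariance is
  gamma(k) = sigma^2 * sum_{i=0..q-k} theta_i * theta_{i+k},
and rho(k) = gamma(k) / gamma(0). Sigma^2 cancels.
  numerator   = (1)*(0.505) + (0.578)*(-0.454) = 0.242588.
  denominator = (1)^2 + (0.578)^2 + (0.505)^2 + (-0.454)^2 = 1.795225.
  rho(2) = 0.242588 / 1.795225 = 0.1351.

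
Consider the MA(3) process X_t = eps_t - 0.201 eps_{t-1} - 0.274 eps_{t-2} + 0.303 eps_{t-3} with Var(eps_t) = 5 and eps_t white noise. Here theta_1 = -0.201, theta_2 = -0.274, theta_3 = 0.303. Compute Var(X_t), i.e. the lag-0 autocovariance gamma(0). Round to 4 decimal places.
\gamma(0) = 6.0364

For an MA(q) process X_t = eps_t + sum_i theta_i eps_{t-i} with
Var(eps_t) = sigma^2, the variance is
  gamma(0) = sigma^2 * (1 + sum_i theta_i^2).
  sum_i theta_i^2 = (-0.201)^2 + (-0.274)^2 + (0.303)^2 = 0.040401 + 0.075076 + 0.091809 = 0.207286.
  gamma(0) = 5 * (1 + 0.207286) = 5 * 1.207286 = 6.03643, which rounds to 6.0364.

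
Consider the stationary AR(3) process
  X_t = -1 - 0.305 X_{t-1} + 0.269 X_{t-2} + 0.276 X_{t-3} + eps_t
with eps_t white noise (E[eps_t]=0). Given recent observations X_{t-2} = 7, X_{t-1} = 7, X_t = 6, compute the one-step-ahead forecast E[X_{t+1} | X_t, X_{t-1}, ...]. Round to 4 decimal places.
E[X_{t+1} \mid \mathcal F_t] = 0.9850

For an AR(p) model X_t = c + sum_i phi_i X_{t-i} + eps_t, the
one-step-ahead conditional mean is
  E[X_{t+1} | X_t, ...] = c + sum_i phi_i X_{t+1-i}.
Substitute known values:
  E[X_{t+1} | ...] = -1 + (-0.305) * (6) + (0.269) * (7) + (0.276) * (7)
                   = 0.9850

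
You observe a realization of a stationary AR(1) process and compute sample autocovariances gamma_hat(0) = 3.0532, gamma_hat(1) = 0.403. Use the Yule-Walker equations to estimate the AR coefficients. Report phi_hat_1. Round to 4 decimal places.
\hat\phi_{1} = 0.1320

The Yule-Walker equations for an AR(p) process read, in matrix form,
  Gamma_p phi = r_p,   with   (Gamma_p)_{ij} = gamma(|i - j|),
                       (r_p)_i = gamma(i),   i,j = 1..p.
Substitute the sample gammas (Toeplitz matrix and right-hand side of size 1):
  Gamma_p = [[3.0532]]
  r_p     = [0.403]
With p = 1 this is the single equation gamma(0) phi_1 = gamma(1):
  phi_hat_1 = gamma(1) / gamma(0) = 0.403 / 3.0532 = 0.1320.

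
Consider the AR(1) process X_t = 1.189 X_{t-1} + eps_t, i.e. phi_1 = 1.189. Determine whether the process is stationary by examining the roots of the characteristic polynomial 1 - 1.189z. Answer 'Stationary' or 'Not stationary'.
\text{Not stationary}

The AR(p) characteristic polynomial is P(z) = 1 - 1.189z.
Stationarity requires all roots to lie outside the unit circle, i.e. |z| > 1 for every root.
This is linear in z: 1 + (-1.189) z = 0  =>  z = -1/(-1.189) = 0.841043,  |z| = 0.841043.
Moduli of all roots: 0.8410.
All moduli strictly greater than 1? No.
Verdict: Not stationary.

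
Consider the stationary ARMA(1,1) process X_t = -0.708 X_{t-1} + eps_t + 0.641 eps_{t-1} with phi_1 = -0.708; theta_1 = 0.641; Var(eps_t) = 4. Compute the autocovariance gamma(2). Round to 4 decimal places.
\gamma(2) = 0.2078

Multiply the model equation by X_{t-k} and take expectations. With theta_0 = psi_0 = 1 and psi_j the MA(infinity) weights, this gives
  gamma(k) - sum_i phi_i gamma(k-i) = c_k,
  c_k = sigma^2 * sum_{j=k..q} theta_j psi_{j-k}   (c_k = 0 for k > q),
using gamma(-m) = gamma(m).
psi-weights needed (psi_j = theta_j + sum_i phi_i psi_{j-i}):
  psi_1 = theta_1 + phi_1 = 0.641 + (-0.708) = -0.067
Right-hand sides:
  c_0 = sigma^2 (1 + theta_1 psi_1) = 4 * (1 + (0.641)(-0.067)) = 4 * 0.957053 = 3.828212
  c_1 = sigma^2 theta_1 = 4 * (0.641) = 2.564
  c_2 = 0
Equations for k = 0 and k = 1 (AR order 1):
  gamma(0) = phi_1 gamma(1) + c_0
  gamma(1) = phi_1 gamma(0) + c_1
Substituting the second into the first: gamma(0) (1 - phi_1^2) = c_0 + phi_1 c_1, so
  gamma(0) = (c_0 + phi_1 c_1) / (1 - phi_1^2) = (3.828212 + (-0.708)(2.564)) / (1 - (-0.708)^2) = 2.0129 / 0.498736 = 4.036003.
  gamma(1) = phi_1 gamma(0) + c_1 = (-0.708)(4.036003) + (2.564) = -0.29349.
For k = 2 (> q): gamma(2) = phi_1 gamma(1) = (-0.708)(-0.29349) = 0.207791.
Therefore gamma(2) = 0.2078 (to 4 decimal places).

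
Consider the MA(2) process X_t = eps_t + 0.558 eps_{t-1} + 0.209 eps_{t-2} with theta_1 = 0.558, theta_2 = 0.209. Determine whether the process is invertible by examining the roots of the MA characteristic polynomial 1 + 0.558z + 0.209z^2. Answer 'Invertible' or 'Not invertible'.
\text{Invertible}

The MA(q) characteristic polynomial is P(z) = 1 + 0.558z + 0.209z^2.
Invertibility requires all roots to lie outside the unit circle, i.e. |z| > 1 for every root.
Set 1 + (0.558) z + (0.209) z^2 = 0, i.e. a z^2 + b z + c = 0 with a = 0.209, b = 0.558, c = 1.
Discriminant D = b^2 - 4ac = (0.558)^2 - 4*(0.209)*1 = 0.311364 - (0.836) = -0.524636.
D < 0, so the roots are the complex-conjugate pair z = (-b +/- i sqrt(-D)) / (2a) = -1.3349 +/- 1.7328i.
For a conjugate pair |z|^2 = z * conj(z) = (product of roots) = c/a = 1/(0.209) = 4.784689, so |z| = sqrt(4.784689) = 2.1874 for both roots.
Moduli of all roots: 2.1874, 2.1874.
All moduli strictly greater than 1? Yes.
Verdict: Invertible.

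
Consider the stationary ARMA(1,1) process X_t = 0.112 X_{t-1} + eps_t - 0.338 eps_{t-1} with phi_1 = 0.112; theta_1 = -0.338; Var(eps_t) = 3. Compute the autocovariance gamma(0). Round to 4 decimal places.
\gamma(0) = 3.1552

Multiply the model equation by X_{t-k} and take expectations. With theta_0 = psi_0 = 1 and psi_j the MA(infinity) weights, this gives
  gamma(k) - sum_i phi_i gamma(k-i) = c_k,
  c_k = sigma^2 * sum_{j=k..q} theta_j psi_{j-k}   (c_k = 0 for k > q),
using gamma(-m) = gamma(m).
psi-weights needed (psi_j = theta_j + sum_i phi_i psi_{j-i}):
  psi_1 = theta_1 + phi_1 = -0.338 + (0.112) = -0.226
Right-hand sides:
  c_0 = sigma^2 (1 + theta_1 psi_1) = 3 * (1 + (-0.338)(-0.226)) = 3 * 1.076388 = 3.229164
  c_1 = sigma^2 theta_1 = 3 * (-0.338) = -1.014
  c_2 = 0
Equations for k = 0 and k = 1 (AR order 1):
  gamma(0) = phi_1 gamma(1) + c_0
  gamma(1) = phi_1 gamma(0) + c_1
Substituting the second into the first: gamma(0) (1 - phi_1^2) = c_0 + phi_1 c_1, so
  gamma(0) = (c_0 + phi_1 c_1) / (1 - phi_1^2) = (3.229164 + (0.112)(-1.014)) / (1 - (0.112)^2) = 3.115596 / 0.987456 = 3.155175.
Therefore gamma(0) = 3.1552 (to 4 decimal places).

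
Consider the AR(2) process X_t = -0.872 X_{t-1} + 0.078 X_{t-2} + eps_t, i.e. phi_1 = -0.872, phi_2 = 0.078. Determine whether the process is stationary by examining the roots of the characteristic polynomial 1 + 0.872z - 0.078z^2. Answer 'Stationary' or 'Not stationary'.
\text{Stationary}

The AR(p) characteristic polynomial is P(z) = 1 + 0.872z - 0.078z^2.
Stationarity requires all roots to lie outside the unit circle, i.e. |z| > 1 for every root.
Set 1 + (0.872) z + (-0.078) z^2 = 0, i.e. a z^2 + b z + c = 0 with a = -0.078, b = 0.872, c = 1.
Discriminant D = b^2 - 4ac = (0.872)^2 - 4*(-0.078)*1 = 0.760384 - (-0.312) = 1.072384.
D >= 0, so the roots are real: z = (-b +/- sqrt(D)) / (2a) = (-0.872 +/- 1.03556) / (-0.156).
  z_1 = (-0.872 + 1.03556) / (-0.156) = -1.0485,   |z_1| = 1.0485.
  z_2 = (-0.872 - 1.03556) / (-0.156) = 12.2279,   |z_2| = 12.2279.
Moduli of all roots: 1.0485, 12.2279.
All moduli strictly greater than 1? Yes.
Verdict: Stationary.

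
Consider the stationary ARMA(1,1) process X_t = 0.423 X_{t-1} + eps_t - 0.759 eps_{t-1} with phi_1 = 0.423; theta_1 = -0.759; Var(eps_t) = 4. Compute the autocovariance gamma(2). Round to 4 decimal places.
\gamma(2) = -0.4701

Multiply the model equation by X_{t-k} and take expectations. With theta_0 = psi_0 = 1 and psi_j the MA(infinity) weights, this gives
  gamma(k) - sum_i phi_i gamma(k-i) = c_k,
  c_k = sigma^2 * sum_{j=k..q} theta_j psi_{j-k}   (c_k = 0 for k > q),
using gamma(-m) = gamma(m).
psi-weights needed (psi_j = theta_j + sum_i phi_i psi_{j-i}):
  psi_1 = theta_1 + phi_1 = -0.759 + (0.423) = -0.336
Right-hand sides:
  c_0 = sigma^2 (1 + theta_1 psi_1) = 4 * (1 + (-0.759)(-0.336)) = 4 * 1.255024 = 5.020096
  c_1 = sigma^2 theta_1 = 4 * (-0.759) = -3.036
  c_2 = 0
Equations for k = 0 and k = 1 (AR order 1):
  gamma(0) = phi_1 gamma(1) + c_0
  gamma(1) = phi_1 gamma(0) + c_1
Substituting the second into the first: gamma(0) (1 - phi_1^2) = c_0 + phi_1 c_1, so
  gamma(0) = (c_0 + phi_1 c_1) / (1 - phi_1^2) = (5.020096 + (0.423)(-3.036)) / (1 - (0.423)^2) = 3.735868 / 0.821071 = 4.549994.
  gamma(1) = phi_1 gamma(0) + c_1 = (0.423)(4.549994) + (-3.036) = -1.111353.
For k = 2 (> q): gamma(2) = phi_1 gamma(1) = (0.423)(-1.111353) = -0.470102.
Therefore gamma(2) = -0.4701 (to 4 decimal places).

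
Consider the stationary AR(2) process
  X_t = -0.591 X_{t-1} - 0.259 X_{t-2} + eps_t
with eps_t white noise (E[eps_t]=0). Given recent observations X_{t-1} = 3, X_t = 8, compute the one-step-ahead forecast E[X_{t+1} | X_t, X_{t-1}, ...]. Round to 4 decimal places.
E[X_{t+1} \mid \mathcal F_t] = -5.5050

For an AR(p) model X_t = c + sum_i phi_i X_{t-i} + eps_t, the
one-step-ahead conditional mean is
  E[X_{t+1} | X_t, ...] = c + sum_i phi_i X_{t+1-i}.
Substitute known values:
  E[X_{t+1} | ...] = (-0.591) * (8) + (-0.259) * (3)
                   = -5.5050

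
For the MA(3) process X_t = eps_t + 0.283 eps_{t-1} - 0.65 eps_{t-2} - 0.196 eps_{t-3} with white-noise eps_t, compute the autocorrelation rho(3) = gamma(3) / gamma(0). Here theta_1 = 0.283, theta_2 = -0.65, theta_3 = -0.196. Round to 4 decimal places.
\rho(3) = -0.1272

For an MA(q) process with theta_0 = 1, the autocovariance is
  gamma(k) = sigma^2 * sum_{i=0..q-k} theta_i * theta_{i+k},
and rho(k) = gamma(k) / gamma(0). Sigma^2 cancels.
  numerator   = (1)*(-0.196) = -0.196.
  denominator = (1)^2 + (0.283)^2 + (-0.65)^2 + (-0.196)^2 = 1.541005.
  rho(3) = -0.196 / 1.541005 = -0.1272.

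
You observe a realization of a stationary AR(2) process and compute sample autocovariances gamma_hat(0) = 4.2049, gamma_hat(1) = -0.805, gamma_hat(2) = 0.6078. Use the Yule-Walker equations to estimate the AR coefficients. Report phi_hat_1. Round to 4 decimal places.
\hat\phi_{1} = -0.1700

The Yule-Walker equations for an AR(p) process read, in matrix form,
  Gamma_p phi = r_p,   with   (Gamma_p)_{ij} = gamma(|i - j|),
                       (r_p)_i = gamma(i),   i,j = 1..p.
Substitute the sample gammas (Toeplitz matrix and right-hand side of size 2):
  Gamma_p = [[4.2049, -0.805], [-0.805, 4.2049]]
  r_p     = [-0.805, 0.6078]
Written out:
  4.2049 phi_1 - 0.805 phi_2 = -0.805
  -0.805 phi_1 + 4.2049 phi_2 = 0.6078
Solve by Cramer's rule:
  det = gamma(0)^2 - gamma(1)^2 = (4.2049)^2 - (-0.805)^2 = 17.68118401 - 0.648025 = 17.03315901
  phi_hat_1 = [gamma(1) gamma(0) - gamma(1) gamma(2)] / det = [(-0.805)(4.2049) - (-0.805)(0.6078)] / 17.03315901 = -2.8956655 / 17.03315901 = -0.17
  phi_hat_2 = [gamma(0) gamma(2) - gamma(1)^2] / det = [(4.2049)(0.6078) - (-0.805)^2] / 17.03315901 = 1.90771322 / 17.03315901 = 0.112
So phi_hat = [-0.1700, 0.1120].
Therefore phi_hat_1 = -0.1700.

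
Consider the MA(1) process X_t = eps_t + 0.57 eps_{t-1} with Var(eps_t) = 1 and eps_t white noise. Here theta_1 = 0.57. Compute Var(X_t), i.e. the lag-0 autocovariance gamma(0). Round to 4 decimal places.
\gamma(0) = 1.3249

For an MA(q) process X_t = eps_t + sum_i theta_i eps_{t-i} with
Var(eps_t) = sigma^2, the variance is
  gamma(0) = sigma^2 * (1 + sum_i theta_i^2).
  sum_i theta_i^2 = (0.57)^2 = 0.3249.
  gamma(0) = 1 * (1 + 0.3249) = 1 * 1.3249 = 1.3249.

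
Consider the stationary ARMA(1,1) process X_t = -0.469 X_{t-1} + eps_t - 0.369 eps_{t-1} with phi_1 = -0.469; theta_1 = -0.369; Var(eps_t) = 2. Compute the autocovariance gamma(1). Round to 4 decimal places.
\gamma(1) = -2.5205

Multiply the model equation by X_{t-k} and take expectations. With theta_0 = psi_0 = 1 and psi_j the MA(infinity) weights, this gives
  gamma(k) - sum_i phi_i gamma(k-i) = c_k,
  c_k = sigma^2 * sum_{j=k..q} theta_j psi_{j-k}   (c_k = 0 for k > q),
using gamma(-m) = gamma(m).
psi-weights needed (psi_j = theta_j + sum_i phi_i psi_{j-i}):
  psi_1 = theta_1 + phi_1 = -0.369 + (-0.469) = -0.838
Right-hand sides:
  c_0 = sigma^2 (1 + theta_1 psi_1) = 2 * (1 + (-0.369)(-0.838)) = 2 * 1.309222 = 2.618444
  c_1 = sigma^2 theta_1 = 2 * (-0.369) = -0.738
  c_2 = 0
Equations for k = 0 and k = 1 (AR order 1):
  gamma(0) = phi_1 gamma(1) + c_0
  gamma(1) = phi_1 gamma(0) + c_1
Substituting the second into the first: gamma(0) (1 - phi_1^2) = c_0 + phi_1 c_1, so
  gamma(0) = (c_0 + phi_1 c_1) / (1 - phi_1^2) = (2.618444 + (-0.469)(-0.738)) / (1 - (-0.469)^2) = 2.964566 / 0.780039 = 3.800536.
  gamma(1) = phi_1 gamma(0) + c_1 = (-0.469)(3.800536) + (-0.738) = -2.520451.
Therefore gamma(1) = -2.5205 (to 4 decimal places).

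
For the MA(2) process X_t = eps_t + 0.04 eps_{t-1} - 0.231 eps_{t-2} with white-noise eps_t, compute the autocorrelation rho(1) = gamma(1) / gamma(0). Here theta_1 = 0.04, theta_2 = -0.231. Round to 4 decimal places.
\rho(1) = 0.0292

For an MA(q) process with theta_0 = 1, the autocovariance is
  gamma(k) = sigma^2 * sum_{i=0..q-k} theta_i * theta_{i+k},
and rho(k) = gamma(k) / gamma(0). Sigma^2 cancels.
  numerator   = (1)*(0.04) + (0.04)*(-0.231) = 0.03076.
  denominator = (1)^2 + (0.04)^2 + (-0.231)^2 = 1.054961.
  rho(1) = 0.03076 / 1.054961 = 0.0292.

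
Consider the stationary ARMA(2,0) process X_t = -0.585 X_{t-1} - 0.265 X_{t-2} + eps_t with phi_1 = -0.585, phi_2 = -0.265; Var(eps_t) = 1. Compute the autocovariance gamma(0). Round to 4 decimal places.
\gamma(0) = 1.3681

Multiply the model equation by X_{t-k} and take expectations. With theta_0 = psi_0 = 1 and psi_j the MA(infinity) weights, this gives
  gamma(k) - sum_i phi_i gamma(k-i) = c_k,
  c_k = sigma^2 * sum_{j=k..q} theta_j psi_{j-k}   (c_k = 0 for k > q),
using gamma(-m) = gamma(m).
Pure AR (q = 0): c_0 = sigma^2 = 1, c_k = 0 for k >= 1.
Equations for k = 0, 1, 2 (AR order 2, c_2 = 0):
  (E0) gamma(0) = phi_1 gamma(1) + phi_2 gamma(2) + c_0
  (E1) gamma(1) = phi_1 gamma(0) + phi_2 gamma(1) + c_1
  (E2) gamma(2) = phi_1 gamma(1) + phi_2 gamma(0)
From (E1): gamma(1) = A gamma(0) + B with
  A = phi_1 / (1 - phi_2) = -0.585 / 1.265 = -0.462451,   B = c_1 / (1 - phi_2) = 0 / 1.265 = 0.
Insert (E2) into (E0): gamma(0) (1 - phi_2^2) = phi_1 (1 + phi_2) gamma(1) + c_0.
  phi_1 (1 + phi_2) = (-0.585)(0.735) = -0.429975,   1 - phi_2^2 = 0.929775.
Replace gamma(1) by A gamma(0) + B and collect gamma(0):
  gamma(0) [0.929775 - (-0.429975)(-0.462451)] = c_0 = 1
  gamma(0) * 0.730933 = 1
  gamma(0) = 1 / 0.730933 = 1.368115.
Therefore gamma(0) = 1.3681 (to 4 decimal places).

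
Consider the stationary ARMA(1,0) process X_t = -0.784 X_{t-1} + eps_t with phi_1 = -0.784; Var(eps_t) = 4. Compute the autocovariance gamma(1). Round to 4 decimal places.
\gamma(1) = -8.1382

Multiply the model equation by X_{t-k} and take expectations. With theta_0 = psi_0 = 1 and psi_j the MA(infinity) weights, this gives
  gamma(k) - sum_i phi_i gamma(k-i) = c_k,
  c_k = sigma^2 * sum_{j=k..q} theta_j psi_{j-k}   (c_k = 0 for k > q),
using gamma(-m) = gamma(m).
Pure AR (q = 0): c_0 = sigma^2 = 4, c_k = 0 for k >= 1.
Equations for k = 0 and k = 1 (AR order 1):
  gamma(0) = phi_1 gamma(1) + c_0
  gamma(1) = phi_1 gamma(0) + c_1
Substituting the second into the first: gamma(0) (1 - phi_1^2) = c_0 + phi_1 c_1, so
  gamma(0) = c_0 / (1 - phi_1^2) = 4 / (1 - (-0.784)^2) = 4 / 0.385344 = 10.380335.
  gamma(1) = phi_1 gamma(0) = (-0.784)(10.380335) = -8.138183.
Therefore gamma(1) = -8.1382 (to 4 decimal places).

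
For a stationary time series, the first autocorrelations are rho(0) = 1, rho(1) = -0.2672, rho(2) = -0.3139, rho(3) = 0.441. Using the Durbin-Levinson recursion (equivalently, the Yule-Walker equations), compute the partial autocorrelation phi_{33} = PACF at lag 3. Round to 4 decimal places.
\phi_{33} = 0.2751

The PACF at lag k is phi_{kk}, the last component of the solution
to the Yule-Walker system G_k phi = r_k where
  (G_k)_{ij} = rho(|i - j|), (r_k)_i = rho(i), i,j = 1..k.
Equivalently, Durbin-Levinson gives phi_{kk} iteratively:
  phi_{11} = rho(1)
  phi_{kk} = [rho(k) - sum_{j=1..k-1} phi_{k-1,j} rho(k-j)]
            / [1 - sum_{j=1..k-1} phi_{k-1,j} rho(j)],
  phi_{k,j} = phi_{k-1,j} - phi_{kk} phi_{k-1,k-j},  j = 1..k-1.
Step k = 1:
  phi_11 = rho(1) = -0.2672.
Step k = 2:
  phi_22 = [rho(2) - phi_11 rho(1)] / [1 - phi_11 rho(1)] = [-0.3139 - (-0.2672)(-0.2672)] / [1 - (-0.2672)(-0.2672)]
         = -0.38529584 / 0.92860416 = -0.414919.
  Update: phi_21 = phi_11 - phi_22 phi_11 = -0.2672 - (-0.414919)(-0.2672) = -0.378066.
Step k = 3:
  phi_33 = [rho(3) - phi_21 rho(2) - phi_22 rho(1)] / [1 - phi_21 rho(1) - phi_22 rho(2)]
    numerator   = 0.441 - (-0.378066)(-0.3139) - (-0.414919)(-0.2672) = 0.21145849
    denominator = 1 - (-0.378066)(-0.2672) - (-0.414919)(-0.3139) = 0.76873746
  phi_33 = 0.21145849 / 0.76873746 = 0.2751.
Therefore phi_{33} = 0.2751.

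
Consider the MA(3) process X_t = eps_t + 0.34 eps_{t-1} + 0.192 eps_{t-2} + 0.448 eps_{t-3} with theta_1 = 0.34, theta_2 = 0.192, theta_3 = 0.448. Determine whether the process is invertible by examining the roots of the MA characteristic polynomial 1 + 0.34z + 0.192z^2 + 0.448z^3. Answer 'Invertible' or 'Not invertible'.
\text{Invertible}

The MA(q) characteristic polynomial is P(z) = 1 + 0.34z + 0.192z^2 + 0.448z^3.
Invertibility requires all roots to lie outside the unit circle, i.e. |z| > 1 for every root.
Degree 3: look for a simple real root z0 first, then factor out (1 - z/z0) and solve the remaining quadratic.
Testing z0 = -1.25: P(-1.25) = 1 + (0.34)(-1.25) + (0.192)(-1.25)^2 + (0.448)(-1.25)^3
  = 1 + (-0.425) + (0.3) + (-0.875) = 0.  So z_0 = -1.25 is a root, |z_0| = 1.25.
Divide out the factor (1 + 0.8 z) = (1 - z/z0) (since 1/z0 = -0.8):
  P(z) = (1 + 0.8 z)(1 + (-0.46) z + (0.56) z^2)
  [check: z-coef -0.46 - (-0.8) = 0.34; z^2-coef 0.56 - (-0.8)(-0.46) = 0.192; z^3-coef -(-0.8)(0.56) = 0.448.]
Remaining roots from the quadratic factor 1 + (-0.46) z + (0.56) z^2:
  Set 1 + (-0.46) z + (0.56) z^2 = 0, i.e. a z^2 + b z + c = 0 with a = 0.56, b = -0.46, c = 1.
  Discriminant D = b^2 - 4ac = (-0.46)^2 - 4*(0.56)*1 = 0.2116 - (2.24) = -2.0284.
  D < 0, so the roots are the complex-conjugate pair z = (-b +/- i sqrt(-D)) / (2a) = 0.4107 +/- 1.2716i.
  For a conjugate pair |z|^2 = z * conj(z) = (product of roots) = c/a = 1/(0.56) = 1.785714, so |z| = sqrt(1.785714) = 1.3363 for both roots.
Moduli of all roots: 1.2500, 1.3363, 1.3363.
All moduli strictly greater than 1? Yes.
Verdict: Invertible.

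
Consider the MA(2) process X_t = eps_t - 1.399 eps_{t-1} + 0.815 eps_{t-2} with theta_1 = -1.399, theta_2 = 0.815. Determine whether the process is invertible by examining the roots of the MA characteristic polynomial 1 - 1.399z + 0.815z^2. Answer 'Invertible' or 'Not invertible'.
\text{Invertible}

The MA(q) characteristic polynomial is P(z) = 1 - 1.399z + 0.815z^2.
Invertibility requires all roots to lie outside the unit circle, i.e. |z| > 1 for every root.
Set 1 + (-1.399) z + (0.815) z^2 = 0, i.e. a z^2 + b z + c = 0 with a = 0.815, b = -1.399, c = 1.
Discriminant D = b^2 - 4ac = (-1.399)^2 - 4*(0.815)*1 = 1.957201 - (3.26) = -1.302799.
D < 0, so the roots are the complex-conjugate pair z = (-b +/- i sqrt(-D)) / (2a) = 0.8583 +/- 0.7002i.
For a conjugate pair |z|^2 = z * conj(z) = (product of roots) = c/a = 1/(0.815) = 1.226994, so |z| = sqrt(1.226994) = 1.1077 for both roots.
Moduli of all roots: 1.1077, 1.1077.
All moduli strictly greater than 1? Yes.
Verdict: Invertible.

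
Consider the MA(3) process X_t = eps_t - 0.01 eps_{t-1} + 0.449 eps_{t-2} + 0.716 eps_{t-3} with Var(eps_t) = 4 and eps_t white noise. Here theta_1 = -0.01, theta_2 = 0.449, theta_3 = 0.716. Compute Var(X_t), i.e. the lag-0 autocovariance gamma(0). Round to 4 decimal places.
\gamma(0) = 6.8574

For an MA(q) process X_t = eps_t + sum_i theta_i eps_{t-i} with
Var(eps_t) = sigma^2, the variance is
  gamma(0) = sigma^2 * (1 + sum_i theta_i^2).
  sum_i theta_i^2 = (-0.01)^2 + (0.449)^2 + (0.716)^2 = 0.0001 + 0.201601 + 0.512656 = 0.714357.
  gamma(0) = 4 * (1 + 0.714357) = 4 * 1.714357 = 6.857428, which rounds to 6.8574.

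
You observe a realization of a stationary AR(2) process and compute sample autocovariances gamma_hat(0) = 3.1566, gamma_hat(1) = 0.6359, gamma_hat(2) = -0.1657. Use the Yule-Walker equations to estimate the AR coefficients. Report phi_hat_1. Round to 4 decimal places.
\hat\phi_{1} = 0.2210

The Yule-Walker equations for an AR(p) process read, in matrix form,
  Gamma_p phi = r_p,   with   (Gamma_p)_{ij} = gamma(|i - j|),
                       (r_p)_i = gamma(i),   i,j = 1..p.
Substitute the sample gammas (Toeplitz matrix and right-hand side of size 2):
  Gamma_p = [[3.1566, 0.6359], [0.6359, 3.1566]]
  r_p     = [0.6359, -0.1657]
Written out:
  3.1566 phi_1 + 0.6359 phi_2 = 0.6359
  0.6359 phi_1 + 3.1566 phi_2 = -0.1657
Solve by Cramer's rule:
  det = gamma(0)^2 - gamma(1)^2 = (3.1566)^2 - (0.6359)^2 = 9.96412356 - 0.40436881 = 9.55975475
  phi_hat_1 = [gamma(1) gamma(0) - gamma(1) gamma(2)] / det = [(0.6359)(3.1566) - (0.6359)(-0.1657)] / 9.55975475 = 2.11265057 / 9.55975475 = 0.221
  phi_hat_2 = [gamma(0) gamma(2) - gamma(1)^2] / det = [(3.1566)(-0.1657) - (0.6359)^2] / 9.55975475 = -0.92741743 / 9.55975475 = -0.097
So phi_hat = [0.2210, -0.0970].
Therefore phi_hat_1 = 0.2210.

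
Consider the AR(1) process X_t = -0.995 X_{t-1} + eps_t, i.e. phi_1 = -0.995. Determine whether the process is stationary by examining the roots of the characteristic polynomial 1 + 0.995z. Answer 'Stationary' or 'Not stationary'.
\text{Stationary}

The AR(p) characteristic polynomial is P(z) = 1 + 0.995z.
Stationarity requires all roots to lie outside the unit circle, i.e. |z| > 1 for every root.
This is linear in z: 1 + (0.995) z = 0  =>  z = -1/(0.995) = -1.005025,  |z| = 1.005025.
Moduli of all roots: 1.0050.
All moduli strictly greater than 1? Yes.
Verdict: Stationary.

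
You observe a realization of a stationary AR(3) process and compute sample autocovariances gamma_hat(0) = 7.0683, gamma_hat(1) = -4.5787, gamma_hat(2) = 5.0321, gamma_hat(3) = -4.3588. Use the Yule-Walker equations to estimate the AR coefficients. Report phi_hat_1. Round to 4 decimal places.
\hat\phi_{1} = -0.2500

The Yule-Walker equations for an AR(p) process read, in matrix form,
  Gamma_p phi = r_p,   with   (Gamma_p)_{ij} = gamma(|i - j|),
                       (r_p)_i = gamma(i),   i,j = 1..p.
Substitute the sample gammas (Toeplitz matrix and right-hand side of size 3):
  Gamma_p = [[7.0683, -4.5787, 5.0321], [-4.5787, 7.0683, -4.5787], [5.0321, -4.5787, 7.0683]]
  r_p     = [-4.5787, 5.0321, -4.3588]
Written out (R1..R3):
  (R1) 7.0683 phi_1 - 4.5787 phi_2 + 5.0321 phi_3 = -4.5787
  (R2) -4.5787 phi_1 + 7.0683 phi_2 - 4.5787 phi_3 = 5.0321
  (R3) 5.0321 phi_1 - 4.5787 phi_2 + 7.0683 phi_3 = -4.3588
Gaussian elimination:
  R2 <- R2 - (-4.5787/7.0683) R1 = R2 - (-0.64778) R1:  4.102312 phi_2 - 1.319009 phi_3 = 2.066112
  R3 <- R3 - (5.0321/7.0683) R1 = R3 - (0.711925) R1:  -1.319009 phi_2 + 3.485822 phi_3 = -1.099109
  R3 <- R3 - (-1.319009/4.102312) R2 = R3 - (-0.321528) R2:  3.061723 phi_3 = -0.434796
Back-substitution:
  phi_hat_3 = -0.434796 / 3.061723 = -0.14201
  phi_hat_2 = (2.066112 - (-1.319009)(-0.14201)) / 4.102312 = 0.457986
  phi_hat_1 = (-4.5787 - (-4.5787)(0.457986) - (5.0321)(-0.14201)) / 7.0683 = -0.250005
So phi_hat = [-0.2500, 0.4580, -0.1420].
Therefore phi_hat_1 = -0.2500.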